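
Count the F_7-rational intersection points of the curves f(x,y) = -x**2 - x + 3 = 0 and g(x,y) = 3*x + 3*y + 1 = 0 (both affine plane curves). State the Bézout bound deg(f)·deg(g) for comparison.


Common zeros: ∅; count = 0; Bézout bound = 2.

deg(f) = 2, deg(g) = 1, so Bézout bound = 2.
Scan x ∈ F_7. For each x, list the y ∈ F_7 with f(x, y) ≡ 0 and those with g(x, y) ≡ 0 (mod 7); the common zeros in that column are the intersection.
  x = 0: f ≡ 0 at y ∈ ∅; g ≡ 0 at y ∈ {2}; common: ∅.
  x = 1: f ≡ 0 at y ∈ ∅; g ≡ 0 at y ∈ {1}; common: ∅.
  x = 2: f ≡ 0 at y ∈ ∅; g ≡ 0 at y ∈ {0}; common: ∅.
  x = 3: f ≡ 0 at y ∈ ∅; g ≡ 0 at y ∈ {6}; common: ∅.
  x = 4: f ≡ 0 at y ∈ ∅; g ≡ 0 at y ∈ {5}; common: ∅.
  x = 5: f ≡ 0 at y ∈ ∅; g ≡ 0 at y ∈ {4}; common: ∅.
  x = 6: f ≡ 0 at y ∈ ∅; g ≡ 0 at y ∈ {3}; common: ∅.
Collecting: common zeros = ∅, so the count is 0.
Comparison with the Bézout bound: 0 ≤ 2 = deg(f)·deg(g), as expected for curves with no common component (the affine F_7-count falls short of the bound because intersections may lie at infinity, over extension fields, or carry multiplicity).


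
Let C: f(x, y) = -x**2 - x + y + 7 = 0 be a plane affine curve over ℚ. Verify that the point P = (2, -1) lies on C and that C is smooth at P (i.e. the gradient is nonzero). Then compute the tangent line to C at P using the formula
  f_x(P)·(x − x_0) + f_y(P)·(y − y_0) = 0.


Tangent line at P: -5*x + y + 11 = 0.

Step 1: f(2, -1) = 0, so P lies on C.
Step 2: partial derivatives
  f_x(x, y) = -2*x - 1, f_y(x, y) = 1.
  f_x(P) = -5, f_y(P) = 1 (gradient nonzero, so P is smooth).
Step 3: tangent line at P: -5·(x − 2) + 1·(y − -1) = 0.
Expanding: -5*x + y + 11 = 0.


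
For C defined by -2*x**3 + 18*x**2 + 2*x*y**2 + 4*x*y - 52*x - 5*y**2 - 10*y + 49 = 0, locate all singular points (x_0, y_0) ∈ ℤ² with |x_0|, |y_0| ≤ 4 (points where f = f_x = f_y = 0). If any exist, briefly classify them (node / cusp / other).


Singular points: {(3, -1)}; classification: cusp.

Compute partial derivatives:
  f_x = -6*x**2 + 36*x + 2*y**2 + 4*y - 52.
  f_y = 4*x*y + 4*x - 10*y - 10.
Scan x_0 ∈ {−4, ..., 4}. For each x_0, f_y(x_0, y) is a polynomial in y; find its integer roots y ∈ {−4, ..., 4}, then test f_x and f at those candidates.
  x = -4: f_y(-4, y) = -26*y - 26; vanishes at y ∈ {-1}. (-4, -1): f_x = -294 ≠ 0.
  x = -3: f_y(-3, y) = -22*y - 22; vanishes at y ∈ {-1}. (-3, -1): f_x = -216 ≠ 0.
  x = -2: f_y(-2, y) = -18*y - 18; vanishes at y ∈ {-1}. (-2, -1): f_x = -150 ≠ 0.
  x = -1: f_y(-1, y) = -14*y - 14; vanishes at y ∈ {-1}. (-1, -1): f_x = -96 ≠ 0.
  x = 0: f_y(0, y) = -10*y - 10; vanishes at y ∈ {-1}. (0, -1): f_x = -54 ≠ 0.
  x = 1: f_y(1, y) = -6*y - 6; vanishes at y ∈ {-1}. (1, -1): f_x = -24 ≠ 0.
  x = 2: f_y(2, y) = -2*y - 2; vanishes at y ∈ {-1}. (2, -1): f_x = -6 ≠ 0.
  x = 3: f_y(3, y) = 2*y + 2; vanishes at y ∈ {-1}. (3, -1): f_x = 0, f = 0 — SINGULAR.
  x = 4: f_y(4, y) = 6*y + 6; vanishes at y ∈ {-1}. (4, -1): f_x = -6 ≠ 0.
Only singular point on the grid: (3, -1).
Classify: substitute x = 3 + u, y = -1 + v and expand: f = -2*u**3 + 2*u*v**2 + v**2.
No constant or linear terms (consistent with a singular point). Quadratic part: v**2. Cubic part: -2*u**3 + 2*u*v**2.
The quadratic part v**2 is a perfect square, so there is a single (double) tangent line v = 0, i.e. y = -1. Restricting the cubic part to that line (v = 0) leaves -2*u**3 ≠ 0, so f is not divisible by v and the branch is v² ≈ 2*u**3 to lowest order — this is a cusp.
Classification: cusp.


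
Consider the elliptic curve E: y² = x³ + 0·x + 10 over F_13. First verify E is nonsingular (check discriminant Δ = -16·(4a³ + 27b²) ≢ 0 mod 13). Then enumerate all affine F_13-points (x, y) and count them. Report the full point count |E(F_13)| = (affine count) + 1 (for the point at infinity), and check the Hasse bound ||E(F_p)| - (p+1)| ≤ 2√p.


Affine points = {(0, 6), (0, 7), (4, 3), (4, 10), (10, 3), (10, 10), (12, 3), (12, 10)}; affine count = 8; |E(F_13)| = 9.

Discriminant check: Δ ∝ 4a³ + 27b² = 4·0³ + 27·10² = 4·0 + 27·100 ≡ 9 (mod 13). Nonzero ⇒ E is nonsingular.
For each x ∈ F_13, compute rhs = x³ + 0·x + 10 mod 13, then count y ∈ F_13 with y² ≡ rhs.
  x = 0: rhs = 10, matching y values: 6, 7 (2 points).
  x = 1: rhs = 11, matching y values: none (0 points).
  x = 2: rhs = 5, matching y values: none (0 points).
  x = 3: rhs = 11, matching y values: none (0 points).
  x = 4: rhs = 9, matching y values: 3, 10 (2 points).
  x = 5: rhs = 5, matching y values: none (0 points).
  x = 6: rhs = 5, matching y values: none (0 points).
  x = 7: rhs = 2, matching y values: none (0 points).
  x = 8: rhs = 2, matching y values: none (0 points).
  x = 9: rhs = 11, matching y values: none (0 points).
  x = 10: rhs = 9, matching y values: 3, 10 (2 points).
  x = 11: rhs = 2, matching y values: none (0 points).
  x = 12: rhs = 9, matching y values: 3, 10 (2 points).
Total affine count: 8.
Full point count |E(F_13)| = 8 + 1 = 9.
Hasse bound: |9 − (13+1)| = |-5| = 5 ≤ 2√13 ≈ 7.2111 ✓.


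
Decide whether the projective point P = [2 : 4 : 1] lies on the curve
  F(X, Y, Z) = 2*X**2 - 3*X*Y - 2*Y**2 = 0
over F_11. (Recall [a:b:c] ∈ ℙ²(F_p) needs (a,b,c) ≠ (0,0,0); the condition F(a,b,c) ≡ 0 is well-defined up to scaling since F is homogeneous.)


F(2,4,1) ≡ 7 (mod 11); P is NOT on the curve.

Evaluate F(2, 4, 1) term-by-term (mod 11).
  2*X**2 ↦ 2·4·1·1 = 8
  -3*X*Y ↦ -3·2·4·1 = -24
  -2*Y**2 ↦ -2·1·16·1 = -32
Sum: F(2, 4, 1) = (8) + (-24) + (-32) = -48.
Reducing mod 11: -48 ≡ 7 (mod 11).
Since F(a, b, c) ≡ 7 ≠ 0 (mod 11), P does NOT lie on the curve.


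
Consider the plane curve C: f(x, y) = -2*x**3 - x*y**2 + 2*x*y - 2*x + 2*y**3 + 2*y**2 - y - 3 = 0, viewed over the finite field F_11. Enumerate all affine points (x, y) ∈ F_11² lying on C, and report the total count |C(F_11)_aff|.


Affine F_11-points: {(0, 1), (0, 3), (0, 6), (1, 8), (2, 5), (3, 5), (3, 6), (4, 1), (5, 3), (6, 3), (6, 5), (7, 1), (8, 6), (10, 4)}; count = 14.

For each of the 121 pairs (x, y) ∈ F_11², evaluate f(x, y) mod 11. Record the zeros.
  x = 0: [0↦8, 1↦0, 2↦8, 3↦0, 4↦10, 5↦6, 6↦0, 7↦4, 8↦8, 9↦2, 10↦9]  zeros at y ∈ {1, 3, 6}
  x = 1: [0↦4, 1↦8, 2↦4, 3↦4, 4↦9, 5↦9, 6↦5, 7↦9, 8↦0, 9↦1, 10↦2]  zeros at y ∈ {8}
  x = 2: [0↦10, 1↦4, 2↦10, 3↦7, 4↦7, 5↦0, 6↦9, 7↦2, 8↦2, 9↦10, 10↦5]  zeros at y ∈ {5}
  x = 3: [0↦3, 1↦9, 2↦3, 3↦8, 4↦3, 5↦0, 6↦0, 7↦4, 8↦2, 9↦6, 10↦6]  zeros at y ∈ {5, 6}
  x = 4: [0↦4, 1↦0, 2↦4, 3↦6, 4↦7, 5↦8, 6↦10, 7↦3, 8↦10, 9↦10, 10↦4]  zeros at y ∈ {1}
  x = 5: [0↦1, 1↦9, 2↦1, 3↦0, 4↦7, 5↦1, 6↦5, 7↦9, 8↦3, 9↦10, 10↦9]  zeros at y ∈ {3}
  x = 6: [0↦4, 1↦2, 2↦4, 3↦0, 4↦2, 5↦0, 6↦6, 7↦10, 8↦2, 9↦5, 10↦9]  zeros at y ∈ {3, 5}
  x = 7: [0↦1, 1↦0, 2↦1, 3↦5, 4↦2, 5↦4, 6↦1, 7↦5, 8↦6, 9↦5, 10↦3]  zeros at y ∈ {1}
  x = 8: [0↦2, 1↦2, 2↦2, 3↦3, 4↦6, 5↦1, 6↦0, 7↦4, 8↦3, 9↦9, 10↦1]  zeros at y ∈ {6}
  x = 9: [0↦6, 1↦7, 2↦6, 3↦4, 4↦2, 5↦1, 6↦2, 7↦6, 8↦3, 9↦5, 10↦2]  zeros at y ∈ ∅
  x = 10: [0↦1, 1↦3, 2↦1, 3↦7, 4↦0, 5↦3, 6↦6, 7↦10, 8↦5, 9↦3, 10↦5]  zeros at y ∈ {4}
Collecting zeros: affine points = {(0, 1), (0, 3), (0, 6), (1, 8), (2, 5), (3, 5), (3, 6), (4, 1), (5, 3), (6, 3), (6, 5), (7, 1), (8, 6), (10, 4)}.
Total count |C(F_11)_aff| = 14.


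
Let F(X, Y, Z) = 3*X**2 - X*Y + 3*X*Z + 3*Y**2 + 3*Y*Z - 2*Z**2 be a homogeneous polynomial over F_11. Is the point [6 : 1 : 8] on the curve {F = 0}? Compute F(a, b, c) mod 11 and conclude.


F(6,1,8) ≡ 2 (mod 11); P is NOT on the curve.

Evaluate F(6, 1, 8) term-by-term (mod 11).
  3*X**2 ↦ 3·36·1·1 = 108
  -X*Y ↦ -1·6·1·1 = -6
  3*X*Z ↦ 3·6·1·8 = 144
  3*Y**2 ↦ 3·1·1·1 = 3
  3*Y*Z ↦ 3·1·1·8 = 24
  -2*Z**2 ↦ -2·1·1·64 = -128
Sum: F(6, 1, 8) = (108) + (-6) + (144) + (3) + (24) + (-128) = 145.
Reducing mod 11: 145 ≡ 2 (mod 11).
Since F(a, b, c) ≡ 2 ≠ 0 (mod 11), P does NOT lie on the curve.


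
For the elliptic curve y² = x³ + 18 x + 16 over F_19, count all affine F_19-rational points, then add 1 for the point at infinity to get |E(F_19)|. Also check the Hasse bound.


Affine points = {(0, 4), (0, 15), (1, 4), (1, 15), (4, 0), (6, 6), (6, 13), (8, 8), (8, 11), (11, 5), (11, 14), (16, 7), (16, 12), (18, 4), (18, 15)}; affine count = 15; |E(F_19)| = 16.

Discriminant check: Δ ∝ 4a³ + 27b² = 4·18³ + 27·16² = 4·5832 + 27·256 ≡ 11 (mod 19). Nonzero ⇒ E is nonsingular.
For each x ∈ F_19, compute rhs = x³ + 18·x + 16 mod 19, then count y ∈ F_19 with y² ≡ rhs.
  x = 0: rhs = 16, matching y values: 4, 15 (2 points).
  x = 1: rhs = 16, matching y values: 4, 15 (2 points).
  x = 2: rhs = 3, matching y values: none (0 points).
  x = 3: rhs = 2, matching y values: none (0 points).
  x = 4: rhs = 0, matching y values: 0 (1 points).
  x = 5: rhs = 3, matching y values: none (0 points).
  x = 6: rhs = 17, matching y values: 6, 13 (2 points).
  x = 7: rhs = 10, matching y values: none (0 points).
  x = 8: rhs = 7, matching y values: 8, 11 (2 points).
  x = 9: rhs = 14, matching y values: none (0 points).
  x = 10: rhs = 18, matching y values: none (0 points).
  x = 11: rhs = 6, matching y values: 5, 14 (2 points).
  x = 12: rhs = 3, matching y values: none (0 points).
  x = 13: rhs = 15, matching y values: none (0 points).
  x = 14: rhs = 10, matching y values: none (0 points).
  x = 15: rhs = 13, matching y values: none (0 points).
  x = 16: rhs = 11, matching y values: 7, 12 (2 points).
  x = 17: rhs = 10, matching y values: none (0 points).
  x = 18: rhs = 16, matching y values: 4, 15 (2 points).
Total affine count: 15.
Full point count |E(F_19)| = 15 + 1 = 16.
Hasse bound: |16 − (19+1)| = |-4| = 4 ≤ 2√19 ≈ 8.7178 ✓.


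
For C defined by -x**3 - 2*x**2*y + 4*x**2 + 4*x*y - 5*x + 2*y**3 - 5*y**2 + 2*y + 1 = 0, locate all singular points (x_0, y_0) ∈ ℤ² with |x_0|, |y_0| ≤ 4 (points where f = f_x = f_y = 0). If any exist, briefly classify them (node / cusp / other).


Singular points: {(1, 1)}; classification: node.

Compute partial derivatives:
  f_x = -3*x**2 - 4*x*y + 8*x + 4*y - 5.
  f_y = -2*x**2 + 4*x + 6*y**2 - 10*y + 2.
Scan x_0 ∈ {−4, ..., 4}. For each x_0, f_y(x_0, y) is a polynomial in y; find its integer roots y ∈ {−4, ..., 4}, then test f_x and f at those candidates.
  x = -4: f_y(-4, y) = 6*y**2 - 10*y - 46; no integer root y with |y| ≤ 4.
  x = -3: f_y(-3, y) = 6*y**2 - 10*y - 28; no integer root y with |y| ≤ 4.
  x = -2: f_y(-2, y) = 6*y**2 - 10*y - 14; no integer root y with |y| ≤ 4.
  x = -1: f_y(-1, y) = 6*y**2 - 10*y - 4; vanishes at y ∈ {2}. (-1, 2): f_x = 0 but f = -1 ≠ 0.
  x = 0: f_y(0, y) = 6*y**2 - 10*y + 2; no integer root y with |y| ≤ 4.
  x = 1: f_y(1, y) = 6*y**2 - 10*y + 4; vanishes at y ∈ {1}. (1, 1): f_x = 0, f = 0 — SINGULAR.
  x = 2: f_y(2, y) = 6*y**2 - 10*y + 2; no integer root y with |y| ≤ 4.
  x = 3: f_y(3, y) = 6*y**2 - 10*y - 4; vanishes at y ∈ {2}. (3, 2): f_x = -24 ≠ 0.
  x = 4: f_y(4, y) = 6*y**2 - 10*y - 14; no integer root y with |y| ≤ 4.
Only singular point on the grid: (1, 1).
Classify: substitute x = 1 + u, y = 1 + v and expand: f = -u**3 - 2*u**2*v - u**2 + 2*v**3 + v**2.
No constant or linear terms (consistent with a singular point). Quadratic part: -u**2 + v**2. Cubic part: -u**3 - 2*u**2*v + 2*v**3.
The quadratic part v**2 - u**2 = (v − u)(v + u) splits into two distinct linear factors, so there are two distinct tangent lines y − 1 = ±(x − 1) — this is a node (ordinary double point).
Classification: node.


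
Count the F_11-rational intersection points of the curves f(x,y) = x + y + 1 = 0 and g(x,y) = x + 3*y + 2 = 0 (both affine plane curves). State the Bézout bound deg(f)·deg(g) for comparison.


Common zeros: {(5, 5)}; count = 1; Bézout bound = 1.

deg(f) = 1, deg(g) = 1, so Bézout bound = 1.
Scan x ∈ F_11. For each x, list the y ∈ F_11 with f(x, y) ≡ 0 and those with g(x, y) ≡ 0 (mod 11); the common zeros in that column are the intersection.
  x = 0: f ≡ 0 at y ∈ {10}; g ≡ 0 at y ∈ {3}; common: ∅.
  x = 1: f ≡ 0 at y ∈ {9}; g ≡ 0 at y ∈ {10}; common: ∅.
  x = 2: f ≡ 0 at y ∈ {8}; g ≡ 0 at y ∈ {6}; common: ∅.
  x = 3: f ≡ 0 at y ∈ {7}; g ≡ 0 at y ∈ {2}; common: ∅.
  x = 4: f ≡ 0 at y ∈ {6}; g ≡ 0 at y ∈ {9}; common: ∅.
  x = 5: f ≡ 0 at y ∈ {5}; g ≡ 0 at y ∈ {5}; common: {5}.
  x = 6: f ≡ 0 at y ∈ {4}; g ≡ 0 at y ∈ {1}; common: ∅.
  x = 7: f ≡ 0 at y ∈ {3}; g ≡ 0 at y ∈ {8}; common: ∅.
  x = 8: f ≡ 0 at y ∈ {2}; g ≡ 0 at y ∈ {4}; common: ∅.
  x = 9: f ≡ 0 at y ∈ {1}; g ≡ 0 at y ∈ {0}; common: ∅.
  x = 10: f ≡ 0 at y ∈ {0}; g ≡ 0 at y ∈ {7}; common: ∅.
Collecting: common zeros = {(5, 5)}, so the count is 1.
Comparison with the Bézout bound: 1 ≤ 1 = deg(f)·deg(g), as expected for curves with no common component (the bound is attained).


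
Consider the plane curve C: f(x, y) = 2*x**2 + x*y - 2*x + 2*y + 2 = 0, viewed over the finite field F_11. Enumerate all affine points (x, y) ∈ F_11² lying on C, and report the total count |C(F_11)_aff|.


Affine F_11-points: {(0, 10), (1, 3), (2, 4), (3, 6), (4, 3), (5, 5), (6, 6), (7, 10), (8, 4), (10, 5)}; count = 10.

For each of the 121 pairs (x, y) ∈ F_11², evaluate f(x, y) mod 11. Record the zeros.
  x = 0: [0↦2, 1↦4, 2↦6, 3↦8, 4↦10, 5↦1, 6↦3, 7↦5, 8↦7, 9↦9, 10↦0]  zeros at y ∈ {10}
  x = 1: [0↦2, 1↦5, 2↦8, 3↦0, 4↦3, 5↦6, 6↦9, 7↦1, 8↦4, 9↦7, 10↦10]  zeros at y ∈ {3}
  x = 2: [0↦6, 1↦10, 2↦3, 3↦7, 4↦0, 5↦4, 6↦8, 7↦1, 8↦5, 9↦9, 10↦2]  zeros at y ∈ {4}
  x = 3: [0↦3, 1↦8, 2↦2, 3↦7, 4↦1, 5↦6, 6↦0, 7↦5, 8↦10, 9↦4, 10↦9]  zeros at y ∈ {6}
  x = 4: [0↦4, 1↦10, 2↦5, 3↦0, 4↦6, 5↦1, 6↦7, 7↦2, 8↦8, 9↦3, 10↦9]  zeros at y ∈ {3}
  x = 5: [0↦9, 1↦5, 2↦1, 3↦8, 4↦4, 5↦0, 6↦7, 7↦3, 8↦10, 9↦6, 10↦2]  zeros at y ∈ {5}
  x = 6: [0↦7, 1↦4, 2↦1, 3↦9, 4↦6, 5↦3, 6↦0, 7↦8, 8↦5, 9↦2, 10↦10]  zeros at y ∈ {6}
  x = 7: [0↦9, 1↦7, 2↦5, 3↦3, 4↦1, 5↦10, 6↦8, 7↦6, 8↦4, 9↦2, 10↦0]  zeros at y ∈ {10}
  x = 8: [0↦4, 1↦3, 2↦2, 3↦1, 4↦0, 5↦10, 6↦9, 7↦8, 8↦7, 9↦6, 10↦5]  zeros at y ∈ {4}
  x = 9: [0↦3, 1↦3, 2↦3, 3↦3, 4↦3, 5↦3, 6↦3, 7↦3, 8↦3, 9↦3, 10↦3]  zeros at y ∈ ∅
  x = 10: [0↦6, 1↦7, 2↦8, 3↦9, 4↦10, 5↦0, 6↦1, 7↦2, 8↦3, 9↦4, 10↦5]  zeros at y ∈ {5}
Collecting zeros: affine points = {(0, 10), (1, 3), (2, 4), (3, 6), (4, 3), (5, 5), (6, 6), (7, 10), (8, 4), (10, 5)}.
Total count |C(F_11)_aff| = 10.


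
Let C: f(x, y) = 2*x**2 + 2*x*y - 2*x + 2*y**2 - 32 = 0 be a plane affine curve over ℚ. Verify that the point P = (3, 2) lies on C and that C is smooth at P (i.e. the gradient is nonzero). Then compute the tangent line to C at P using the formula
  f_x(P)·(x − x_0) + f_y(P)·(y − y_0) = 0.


Tangent line at P: 14*x + 14*y - 70 = 0.

Step 1: f(3, 2) = 0, so P lies on C.
Step 2: partial derivatives
  f_x(x, y) = 4*x + 2*y - 2, f_y(x, y) = 2*x + 4*y.
  f_x(P) = 14, f_y(P) = 14 (gradient nonzero, so P is smooth).
Step 3: tangent line at P: 14·(x − 3) + 14·(y − 2) = 0.
Expanding: 14*x + 14*y - 70 = 0.


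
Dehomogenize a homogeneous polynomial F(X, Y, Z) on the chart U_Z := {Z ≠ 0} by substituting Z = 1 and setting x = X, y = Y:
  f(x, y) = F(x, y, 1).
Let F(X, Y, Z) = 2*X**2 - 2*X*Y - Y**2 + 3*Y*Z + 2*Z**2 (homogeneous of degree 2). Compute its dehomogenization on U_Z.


f(x, y) = 2*x**2 - 2*x*y - y**2 + 3*y + 2

On U_Z we set Z = 1. Each monomial c·X^i·Y^j·Z^k in F becomes c·x^i·y^j·1^k = c·x^i·y^j.
Substituting Z = 1: F(X, Y, 1) = 2*x**2 - 2*x*y - y**2 + 3*y + 2.
Note: deg(f) ≤ deg(F) = 2; strict inequality happens when F is divisible by Z (lost terms).


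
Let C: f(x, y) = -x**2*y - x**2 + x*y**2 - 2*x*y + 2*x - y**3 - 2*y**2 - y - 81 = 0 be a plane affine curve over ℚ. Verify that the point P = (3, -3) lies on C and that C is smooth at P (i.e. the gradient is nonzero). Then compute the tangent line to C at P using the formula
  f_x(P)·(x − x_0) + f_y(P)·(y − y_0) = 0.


Tangent line at P: 29*x - 49*y - 234 = 0.

Step 1: f(3, -3) = 0, so P lies on C.
Step 2: partial derivatives
  f_x(x, y) = -2*x*y - 2*x + y**2 - 2*y + 2, f_y(x, y) = -x**2 + 2*x*y - 2*x - 3*y**2 - 4*y - 1.
  f_x(P) = 29, f_y(P) = -49 (gradient nonzero, so P is smooth).
Step 3: tangent line at P: 29·(x − 3) + -49·(y − -3) = 0.
Expanding: 29*x - 49*y - 234 = 0.


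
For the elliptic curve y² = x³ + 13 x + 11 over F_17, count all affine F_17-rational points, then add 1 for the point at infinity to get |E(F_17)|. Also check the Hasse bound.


Affine points = {(1, 5), (1, 12), (3, 3), (3, 14), (4, 5), (4, 12), (6, 4), (6, 13), (8, 7), (8, 10), (10, 6), (10, 11), (12, 5), (12, 12), (14, 8), (14, 9)}; affine count = 16; |E(F_17)| = 17.

Discriminant check: Δ ∝ 4a³ + 27b² = 4·13³ + 27·11² = 4·2197 + 27·121 ≡ 2 (mod 17). Nonzero ⇒ E is nonsingular.
For each x ∈ F_17, compute rhs = x³ + 13·x + 11 mod 17, then count y ∈ F_17 with y² ≡ rhs.
  x = 0: rhs = 11, matching y values: none (0 points).
  x = 1: rhs = 8, matching y values: 5, 12 (2 points).
  x = 2: rhs = 11, matching y values: none (0 points).
  x = 3: rhs = 9, matching y values: 3, 14 (2 points).
  x = 4: rhs = 8, matching y values: 5, 12 (2 points).
  x = 5: rhs = 14, matching y values: none (0 points).
  x = 6: rhs = 16, matching y values: 4, 13 (2 points).
  x = 7: rhs = 3, matching y values: none (0 points).
  x = 8: rhs = 15, matching y values: 7, 10 (2 points).
  x = 9: rhs = 7, matching y values: none (0 points).
  x = 10: rhs = 2, matching y values: 6, 11 (2 points).
  x = 11: rhs = 6, matching y values: none (0 points).
  x = 12: rhs = 8, matching y values: 5, 12 (2 points).
  x = 13: rhs = 14, matching y values: none (0 points).
  x = 14: rhs = 13, matching y values: 8, 9 (2 points).
  x = 15: rhs = 11, matching y values: none (0 points).
  x = 16: rhs = 14, matching y values: none (0 points).
Total affine count: 16.
Full point count |E(F_17)| = 16 + 1 = 17.
Hasse bound: |17 − (17+1)| = |-1| = 1 ≤ 2√17 ≈ 8.2462 ✓.


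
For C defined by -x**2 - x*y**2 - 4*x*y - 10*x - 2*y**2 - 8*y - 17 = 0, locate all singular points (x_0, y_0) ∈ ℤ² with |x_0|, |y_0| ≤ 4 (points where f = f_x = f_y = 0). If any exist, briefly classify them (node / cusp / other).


Singular points: {(-3, -2)}; classification: node.

Compute partial derivatives:
  f_x = -2*x - y**2 - 4*y - 10.
  f_y = -2*x*y - 4*x - 4*y - 8.
Scan x_0 ∈ {−4, ..., 4}. For each x_0, f_y(x_0, y) is a polynomial in y; find its integer roots y ∈ {−4, ..., 4}, then test f_x and f at those candidates.
  x = -4: f_y(-4, y) = 4*y + 8; vanishes at y ∈ {-2}. (-4, -2): f_x = 2 ≠ 0.
  x = -3: f_y(-3, y) = 2*y + 4; vanishes at y ∈ {-2}. (-3, -2): f_x = 0, f = 0 — SINGULAR.
  x = -2: f_y(-2, y) = 0; vanishes at y ∈ {-4, -3, -2, -1, 0, 1, 2, 3, 4}. (-2, -4): f_x = -6 ≠ 0; (-2, -3): f_x = -3 ≠ 0; (-2, -2): f_x = -2 ≠ 0; (-2, -1): f_x = -3 ≠ 0; (-2, 0): f_x = -6 ≠ 0; (-2, 1): f_x = -11 ≠ 0; (-2, 2): f_x = -18 ≠ 0; (-2, 3): f_x = -27 ≠ 0; (-2, 4): f_x = -38 ≠ 0.
  x = -1: f_y(-1, y) = -2*y - 4; vanishes at y ∈ {-2}. (-1, -2): f_x = -4 ≠ 0.
  x = 0: f_y(0, y) = -4*y - 8; vanishes at y ∈ {-2}. (0, -2): f_x = -6 ≠ 0.
  x = 1: f_y(1, y) = -6*y - 12; vanishes at y ∈ {-2}. (1, -2): f_x = -8 ≠ 0.
  x = 2: f_y(2, y) = -8*y - 16; vanishes at y ∈ {-2}. (2, -2): f_x = -10 ≠ 0.
  x = 3: f_y(3, y) = -10*y - 20; vanishes at y ∈ {-2}. (3, -2): f_x = -12 ≠ 0.
  x = 4: f_y(4, y) = -12*y - 24; vanishes at y ∈ {-2}. (4, -2): f_x = -14 ≠ 0.
Only singular point on the grid: (-3, -2).
Classify: substitute x = -3 + u, y = -2 + v and expand: f = -u**2 - u*v**2 + v**2.
No constant or linear terms (consistent with a singular point). Quadratic part: -u**2 + v**2. Cubic part: -u*v**2.
The quadratic part v**2 - u**2 = (v − u)(v + u) splits into two distinct linear factors, so there are two distinct tangent lines y − -2 = ±(x − -3) — this is a node (ordinary double point).
Classification: node.


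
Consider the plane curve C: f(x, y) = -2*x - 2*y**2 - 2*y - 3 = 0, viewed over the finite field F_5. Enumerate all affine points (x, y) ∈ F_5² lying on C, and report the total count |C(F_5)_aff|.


Affine F_5-points: {(0, 2), (1, 0), (1, 4), (4, 1), (4, 3)}; count = 5.

For each of the 25 pairs (x, y) ∈ F_5², evaluate f(x, y) mod 5. Record the zeros.
  x = 0: [0↦2, 1↦3, 2↦0, 3↦3, 4↦2]  zeros at y ∈ {2}
  x = 1: [0↦0, 1↦1, 2↦3, 3↦1, 4↦0]  zeros at y ∈ {0, 4}
  x = 2: [0↦3, 1↦4, 2↦1, 3↦4, 4↦3]  zeros at y ∈ ∅
  x = 3: [0↦1, 1↦2, 2↦4, 3↦2, 4↦1]  zeros at y ∈ ∅
  x = 4: [0↦4, 1↦0, 2↦2, 3↦0, 4↦4]  zeros at y ∈ {1, 3}
Collecting zeros: affine points = {(0, 2), (1, 0), (1, 4), (4, 1), (4, 3)}.
Total count |C(F_5)_aff| = 5.


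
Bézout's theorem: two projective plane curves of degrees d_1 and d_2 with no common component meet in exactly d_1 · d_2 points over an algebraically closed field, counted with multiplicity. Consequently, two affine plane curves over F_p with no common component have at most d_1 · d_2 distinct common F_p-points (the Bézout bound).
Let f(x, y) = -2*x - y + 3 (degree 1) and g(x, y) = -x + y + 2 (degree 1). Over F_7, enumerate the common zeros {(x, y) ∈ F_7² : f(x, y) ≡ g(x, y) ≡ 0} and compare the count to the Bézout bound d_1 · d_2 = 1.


Common zeros: {(4, 2)}; count = 1; Bézout bound = 1.

deg(f) = 1, deg(g) = 1, so Bézout bound = 1.
Scan x ∈ F_7. For each x, list the y ∈ F_7 with f(x, y) ≡ 0 and those with g(x, y) ≡ 0 (mod 7); the common zeros in that column are the intersection.
  x = 0: f ≡ 0 at y ∈ {3}; g ≡ 0 at y ∈ {5}; common: ∅.
  x = 1: f ≡ 0 at y ∈ {1}; g ≡ 0 at y ∈ {6}; common: ∅.
  x = 2: f ≡ 0 at y ∈ {6}; g ≡ 0 at y ∈ {0}; common: ∅.
  x = 3: f ≡ 0 at y ∈ {4}; g ≡ 0 at y ∈ {1}; common: ∅.
  x = 4: f ≡ 0 at y ∈ {2}; g ≡ 0 at y ∈ {2}; common: {2}.
  x = 5: f ≡ 0 at y ∈ {0}; g ≡ 0 at y ∈ {3}; common: ∅.
  x = 6: f ≡ 0 at y ∈ {5}; g ≡ 0 at y ∈ {4}; common: ∅.
Collecting: common zeros = {(4, 2)}, so the count is 1.
Comparison with the Bézout bound: 1 ≤ 1 = deg(f)·deg(g), as expected for curves with no common component (the bound is attained).


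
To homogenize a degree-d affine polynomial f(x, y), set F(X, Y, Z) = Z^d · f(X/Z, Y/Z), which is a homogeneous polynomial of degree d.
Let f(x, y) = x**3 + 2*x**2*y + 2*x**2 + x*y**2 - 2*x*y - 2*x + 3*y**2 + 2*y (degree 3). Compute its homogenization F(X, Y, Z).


F(X, Y, Z) = X**3 + 2*X**2*Y + 2*X**2*Z + X*Y**2 - 2*X*Y*Z - 2*X*Z**2 + 3*Y**2*Z + 2*Y*Z**2

deg(f) = 3.
Substitute x = X/Z, y = Y/Z into f, then multiply by Z^3.
  monomial 1·x^3·y^0 ↦ 1·X^3·Y^0·Z^0.
  monomial 2·x^2·y^1 ↦ 2·X^2·Y^1·Z^0.
  monomial 2·x^2·y^0 ↦ 2·X^2·Y^0·Z^1.
  monomial 1·x^1·y^2 ↦ 1·X^1·Y^2·Z^0.
  monomial -2·x^1·y^1 ↦ -2·X^1·Y^1·Z^1.
  monomial -2·x^1·y^0 ↦ -2·X^1·Y^0·Z^2.
  monomial 3·x^0·y^2 ↦ 3·X^0·Y^2·Z^1.
  monomial 2·x^0·y^1 ↦ 2·X^0·Y^1·Z^2.
Collecting: F(X, Y, Z) = X**3 + 2*X**2*Y + 2*X**2*Z + X*Y**2 - 2*X*Y*Z - 2*X*Z**2 + 3*Y**2*Z + 2*Y*Z**2.


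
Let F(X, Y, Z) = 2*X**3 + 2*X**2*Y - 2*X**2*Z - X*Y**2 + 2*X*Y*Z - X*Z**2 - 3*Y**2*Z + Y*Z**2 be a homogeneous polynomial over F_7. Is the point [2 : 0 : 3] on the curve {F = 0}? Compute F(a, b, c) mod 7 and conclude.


F(2,0,3) ≡ 2 (mod 7); P is NOT on the curve.

Evaluate F(2, 0, 3) term-by-term (mod 7).
  2*X**3 ↦ 2·8·1·1 = 16
  2*X**2*Y ↦ 2·4·0·1 = 0
  -2*X**2*Z ↦ -2·4·1·3 = -24
  -X*Y**2 ↦ -1·2·0·1 = 0
  2*X*Y*Z ↦ 2·2·0·3 = 0
  -X*Z**2 ↦ -1·2·1·9 = -18
  -3*Y**2*Z ↦ -3·1·0·3 = 0
  Y*Z**2 ↦ 1·1·0·9 = 0
Sum: F(2, 0, 3) = (16) + (0) + (-24) + (0) + (0) + (-18) + (0) + (0) = -26.
Reducing mod 7: -26 ≡ 2 (mod 7).
Since F(a, b, c) ≡ 2 ≠ 0 (mod 7), P does NOT lie on the curve.


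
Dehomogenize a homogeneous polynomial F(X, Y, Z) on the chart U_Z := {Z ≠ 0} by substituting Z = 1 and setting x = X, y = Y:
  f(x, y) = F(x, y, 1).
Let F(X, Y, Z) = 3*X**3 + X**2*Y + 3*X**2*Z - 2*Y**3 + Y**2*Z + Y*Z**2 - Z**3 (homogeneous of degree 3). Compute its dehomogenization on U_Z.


f(x, y) = 3*x**3 + x**2*y + 3*x**2 - 2*y**3 + y**2 + y - 1

On U_Z we set Z = 1. Each monomial c·X^i·Y^j·Z^k in F becomes c·x^i·y^j·1^k = c·x^i·y^j.
Substituting Z = 1: F(X, Y, 1) = 3*x**3 + x**2*y + 3*x**2 - 2*y**3 + y**2 + y - 1.
Note: deg(f) ≤ deg(F) = 3; strict inequality happens when F is divisible by Z (lost terms).


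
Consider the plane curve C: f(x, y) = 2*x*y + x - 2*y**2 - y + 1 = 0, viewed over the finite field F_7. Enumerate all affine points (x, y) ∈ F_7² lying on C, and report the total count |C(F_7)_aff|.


Affine F_7-points: {(0, 4), (0, 6), (3, 1), (3, 5), (6, 0), (6, 2)}; count = 6.

For each of the 49 pairs (x, y) ∈ F_7², evaluate f(x, y) mod 7. Record the zeros.
  x = 0: [0↦1, 1↦5, 2↦5, 3↦1, 4↦0, 5↦2, 6↦0]  zeros at y ∈ {4, 6}
  x = 1: [0↦2, 1↦1, 2↦3, 3↦1, 4↦2, 5↦6, 6↦6]  zeros at y ∈ ∅
  x = 2: [0↦3, 1↦4, 2↦1, 3↦1, 4↦4, 5↦3, 6↦5]  zeros at y ∈ ∅
  x = 3: [0↦4, 1↦0, 2↦6, 3↦1, 4↦6, 5↦0, 6↦4]  zeros at y ∈ {1, 5}
  x = 4: [0↦5, 1↦3, 2↦4, 3↦1, 4↦1, 5↦4, 6↦3]  zeros at y ∈ ∅
  x = 5: [0↦6, 1↦6, 2↦2, 3↦1, 4↦3, 5↦1, 6↦2]  zeros at y ∈ ∅
  x = 6: [0↦0, 1↦2, 2↦0, 3↦1, 4↦5, 5↦5, 6↦1]  zeros at y ∈ {0, 2}
Collecting zeros: affine points = {(0, 4), (0, 6), (3, 1), (3, 5), (6, 0), (6, 2)}.
Total count |C(F_7)_aff| = 6.


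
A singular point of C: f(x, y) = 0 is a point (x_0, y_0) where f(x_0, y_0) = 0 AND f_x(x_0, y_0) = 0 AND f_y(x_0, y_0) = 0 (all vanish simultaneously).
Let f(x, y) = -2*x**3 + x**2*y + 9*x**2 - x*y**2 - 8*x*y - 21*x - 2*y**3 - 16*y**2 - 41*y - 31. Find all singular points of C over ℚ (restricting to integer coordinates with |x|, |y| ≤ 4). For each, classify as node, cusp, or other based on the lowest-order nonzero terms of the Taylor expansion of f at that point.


Singular points: {(1, -3)}; classification: cusp.

Compute partial derivatives:
  f_x = -6*x**2 + 2*x*y + 18*x - y**2 - 8*y - 21.
  f_y = x**2 - 2*x*y - 8*x - 6*y**2 - 32*y - 41.
Scan x_0 ∈ {−4, ..., 4}. For each x_0, f_y(x_0, y) is a polynomial in y; find its integer roots y ∈ {−4, ..., 4}, then test f_x and f at those candidates.
  x = -4: f_y(-4, y) = -6*y**2 - 24*y + 7; no integer root y with |y| ≤ 4.
  x = -3: f_y(-3, y) = -6*y**2 - 26*y - 8; vanishes at y ∈ {-4}. (-3, -4): f_x = -89 ≠ 0.
  x = -2: f_y(-2, y) = -6*y**2 - 28*y - 21; no integer root y with |y| ≤ 4.
  x = -1: f_y(-1, y) = -6*y**2 - 30*y - 32; no integer root y with |y| ≤ 4.
  x = 0: f_y(0, y) = -6*y**2 - 32*y - 41; no integer root y with |y| ≤ 4.
  x = 1: f_y(1, y) = -6*y**2 - 34*y - 48; vanishes at y ∈ {-3}. (1, -3): f_x = 0, f = 0 — SINGULAR.
  x = 2: f_y(2, y) = -6*y**2 - 36*y - 53; no integer root y with |y| ≤ 4.
  x = 3: f_y(3, y) = -6*y**2 - 38*y - 56; vanishes at y ∈ {-4}. (3, -4): f_x = -29 ≠ 0.
  x = 4: f_y(4, y) = -6*y**2 - 40*y - 57; no integer root y with |y| ≤ 4.
Only singular point on the grid: (1, -3).
Classify: substitute x = 1 + u, y = -3 + v and expand: f = -2*u**3 + u**2*v - u*v**2 - 2*v**3 + v**2.
No constant or linear terms (consistent with a singular point). Quadratic part: v**2. Cubic part: -2*u**3 + u**2*v - u*v**2 - 2*v**3.
The quadratic part v**2 is a perfect square, so there is a single (double) tangent line v = 0, i.e. y = -3. Restricting the cubic part to that line (v = 0) leaves -2*u**3 ≠ 0, so f is not divisible by v and the branch is v² ≈ 2*u**3 to lowest order — this is a cusp.
Classification: cusp.


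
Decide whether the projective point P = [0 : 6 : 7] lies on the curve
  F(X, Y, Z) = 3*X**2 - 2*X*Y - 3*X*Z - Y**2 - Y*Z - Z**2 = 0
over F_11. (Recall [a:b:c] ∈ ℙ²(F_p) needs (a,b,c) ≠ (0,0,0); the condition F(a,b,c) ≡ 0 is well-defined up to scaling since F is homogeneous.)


F(0,6,7) ≡ 5 (mod 11); P is NOT on the curve.

Evaluate F(0, 6, 7) term-by-term (mod 11).
  3*X**2 ↦ 3·0·1·1 = 0
  -2*X*Y ↦ -2·0·6·1 = 0
  -3*X*Z ↦ -3·0·1·7 = 0
  -Y**2 ↦ -1·1·36·1 = -36
  -Y*Z ↦ -1·1·6·7 = -42
  -Z**2 ↦ -1·1·1·49 = -49
Sum: F(0, 6, 7) = (0) + (0) + (0) + (-36) + (-42) + (-49) = -127.
Reducing mod 11: -127 ≡ 5 (mod 11).
Since F(a, b, c) ≡ 5 ≠ 0 (mod 11), P does NOT lie on the curve.


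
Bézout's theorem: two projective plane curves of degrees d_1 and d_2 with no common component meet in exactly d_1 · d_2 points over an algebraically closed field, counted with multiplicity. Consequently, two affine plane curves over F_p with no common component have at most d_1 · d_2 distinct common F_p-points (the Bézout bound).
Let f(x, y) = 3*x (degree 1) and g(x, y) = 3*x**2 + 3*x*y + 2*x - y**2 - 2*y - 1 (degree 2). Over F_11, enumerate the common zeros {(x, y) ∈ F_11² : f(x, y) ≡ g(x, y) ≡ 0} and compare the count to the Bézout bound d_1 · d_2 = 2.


Common zeros: {(0, 10)}; count = 1; Bézout bound = 2.

deg(f) = 1, deg(g) = 2, so Bézout bound = 2.
Scan x ∈ F_11. For each x, list the y ∈ F_11 with f(x, y) ≡ 0 and those with g(x, y) ≡ 0 (mod 11); the common zeros in that column are the intersection.
  x = 0: f ≡ 0 at y ∈ {0, 1, 2, 3, 4, 5, 6, 7, 8, 9, 10}; g ≡ 0 at y ∈ {10}; common: {10}.
  x = 1: f ≡ 0 at y ∈ ∅; g ≡ 0 at y ∈ ∅; common: ∅.
  x = 2: f ≡ 0 at y ∈ ∅; g ≡ 0 at y ∈ ∅; common: ∅.
  x = 3: f ≡ 0 at y ∈ ∅; g ≡ 0 at y ∈ {3, 4}; common: ∅.
  x = 4: f ≡ 0 at y ∈ ∅; g ≡ 0 at y ∈ {0, 10}; common: ∅.
  x = 5: f ≡ 0 at y ∈ ∅; g ≡ 0 at y ∈ ∅; common: ∅.
  x = 6: f ≡ 0 at y ∈ ∅; g ≡ 0 at y ∈ ∅; common: ∅.
  x = 7: f ≡ 0 at y ∈ ∅; g ≡ 0 at y ∈ {4}; common: ∅.
  x = 8: f ≡ 0 at y ∈ ∅; g ≡ 0 at y ∈ {3, 8}; common: ∅.
  x = 9: f ≡ 0 at y ∈ ∅; g ≡ 0 at y ∈ {6, 8}; common: ∅.
  x = 10: f ≡ 0 at y ∈ ∅; g ≡ 0 at y ∈ {0, 6}; common: ∅.
Collecting: common zeros = {(0, 10)}, so the count is 1.
Comparison with the Bézout bound: 1 ≤ 2 = deg(f)·deg(g), as expected for curves with no common component (the affine F_11-count falls short of the bound because intersections may lie at infinity, over extension fields, or carry multiplicity).


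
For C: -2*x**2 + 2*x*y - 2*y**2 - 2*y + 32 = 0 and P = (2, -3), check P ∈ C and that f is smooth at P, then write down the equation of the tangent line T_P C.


Tangent line at P: -14*x + 14*y + 70 = 0.

Step 1: f(2, -3) = 0, so P lies on C.
Step 2: partial derivatives
  f_x(x, y) = -4*x + 2*y, f_y(x, y) = 2*x - 4*y - 2.
  f_x(P) = -14, f_y(P) = 14 (gradient nonzero, so P is smooth).
Step 3: tangent line at P: -14·(x − 2) + 14·(y − -3) = 0.
Expanding: -14*x + 14*y + 70 = 0.


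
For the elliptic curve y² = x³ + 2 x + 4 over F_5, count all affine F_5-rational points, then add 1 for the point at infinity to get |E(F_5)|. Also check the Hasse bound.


Affine points = {(0, 2), (0, 3), (2, 1), (2, 4), (4, 1), (4, 4)}; affine count = 6; |E(F_5)| = 7.

Discriminant check: Δ ∝ 4a³ + 27b² = 4·2³ + 27·4² = 4·8 + 27·16 ≡ 4 (mod 5). Nonzero ⇒ E is nonsingular.
For each x ∈ F_5, compute rhs = x³ + 2·x + 4 mod 5, then count y ∈ F_5 with y² ≡ rhs.
  x = 0: rhs = 4, matching y values: 2, 3 (2 points).
  x = 1: rhs = 2, matching y values: none (0 points).
  x = 2: rhs = 1, matching y values: 1, 4 (2 points).
  x = 3: rhs = 2, matching y values: none (0 points).
  x = 4: rhs = 1, matching y values: 1, 4 (2 points).
Total affine count: 6.
Full point count |E(F_5)| = 6 + 1 = 7.
Hasse bound: |7 − (5+1)| = |1| = 1 ≤ 2√5 ≈ 4.4721 ✓.


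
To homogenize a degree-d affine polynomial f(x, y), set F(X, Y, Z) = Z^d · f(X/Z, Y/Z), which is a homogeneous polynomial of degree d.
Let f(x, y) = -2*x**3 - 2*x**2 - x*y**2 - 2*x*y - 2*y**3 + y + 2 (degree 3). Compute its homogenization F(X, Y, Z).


F(X, Y, Z) = -2*X**3 - 2*X**2*Z - X*Y**2 - 2*X*Y*Z - 2*Y**3 + Y*Z**2 + 2*Z**3

deg(f) = 3.
Substitute x = X/Z, y = Y/Z into f, then multiply by Z^3.
  monomial -2·x^3·y^0 ↦ -2·X^3·Y^0·Z^0.
  monomial -2·x^2·y^0 ↦ -2·X^2·Y^0·Z^1.
  monomial -1·x^1·y^2 ↦ -1·X^1·Y^2·Z^0.
  monomial -2·x^1·y^1 ↦ -2·X^1·Y^1·Z^1.
  monomial -2·x^0·y^3 ↦ -2·X^0·Y^3·Z^0.
  monomial 1·x^0·y^1 ↦ 1·X^0·Y^1·Z^2.
  monomial 2·x^0·y^0 ↦ 2·X^0·Y^0·Z^3.
Collecting: F(X, Y, Z) = -2*X**3 - 2*X**2*Z - X*Y**2 - 2*X*Y*Z - 2*Y**3 + Y*Z**2 + 2*Z**3.


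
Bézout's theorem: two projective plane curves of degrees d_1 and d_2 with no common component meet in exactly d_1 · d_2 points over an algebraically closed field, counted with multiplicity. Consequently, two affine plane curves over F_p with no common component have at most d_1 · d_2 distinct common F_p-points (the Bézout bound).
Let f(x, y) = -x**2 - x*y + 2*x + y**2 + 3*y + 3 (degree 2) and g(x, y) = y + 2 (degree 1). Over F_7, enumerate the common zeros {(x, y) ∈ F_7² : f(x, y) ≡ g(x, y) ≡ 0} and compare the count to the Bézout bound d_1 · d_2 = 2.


Common zeros: ∅; count = 0; Bézout bound = 2.

deg(f) = 2, deg(g) = 1, so Bézout bound = 2.
Scan x ∈ F_7. For each x, list the y ∈ F_7 with f(x, y) ≡ 0 and those with g(x, y) ≡ 0 (mod 7); the common zeros in that column are the intersection.
  x = 0: f ≡ 0 at y ∈ {1, 3}; g ≡ 0 at y ∈ {5}; common: ∅.
  x = 1: f ≡ 0 at y ∈ {1, 4}; g ≡ 0 at y ∈ {5}; common: ∅.
  x = 2: f ≡ 0 at y ∈ ∅; g ≡ 0 at y ∈ {5}; common: ∅.
  x = 3: f ≡ 0 at y ∈ {0}; g ≡ 0 at y ∈ {5}; common: ∅.
  x = 4: f ≡ 0 at y ∈ {4}; g ≡ 0 at y ∈ {5}; common: ∅.
  x = 5: f ≡ 0 at y ∈ ∅; g ≡ 0 at y ∈ {5}; common: ∅.
  x = 6: f ≡ 0 at y ∈ {0, 3}; g ≡ 0 at y ∈ {5}; common: ∅.
Collecting: common zeros = ∅, so the count is 0.
Comparison with the Bézout bound: 0 ≤ 2 = deg(f)·deg(g), as expected for curves with no common component (the affine F_7-count falls short of the bound because intersections may lie at infinity, over extension fields, or carry multiplicity).


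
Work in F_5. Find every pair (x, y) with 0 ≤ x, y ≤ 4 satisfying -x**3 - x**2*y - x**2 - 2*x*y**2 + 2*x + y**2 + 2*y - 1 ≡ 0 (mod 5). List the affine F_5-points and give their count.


Affine F_5-points: {(2, 2), (2, 4), (3, 2)}; count = 3.

For each of the 25 pairs (x, y) ∈ F_5², evaluate f(x, y) mod 5. Record the zeros.
  x = 0: [0↦4, 1↦2, 2↦2, 3↦4, 4↦3]  zeros at y ∈ ∅
  x = 1: [0↦4, 1↦4, 2↦2, 3↦3, 4↦2]  zeros at y ∈ ∅
  x = 2: [0↦1, 1↦1, 2↦0, 3↦3, 4↦0]  zeros at y ∈ {2, 4}
  x = 3: [0↦4, 1↦2, 2↦0, 3↦3, 4↦1]  zeros at y ∈ {2}
  x = 4: [0↦2, 1↦1, 2↦1, 3↦2, 4↦4]  zeros at y ∈ ∅
Collecting zeros: affine points = {(2, 2), (2, 4), (3, 2)}.
Total count |C(F_5)_aff| = 3.


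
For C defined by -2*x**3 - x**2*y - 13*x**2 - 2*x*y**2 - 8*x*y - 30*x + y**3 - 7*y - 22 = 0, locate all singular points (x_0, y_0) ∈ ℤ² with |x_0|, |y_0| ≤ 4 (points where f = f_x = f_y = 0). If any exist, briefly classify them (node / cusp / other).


Singular points: {(-2, -1)}; classification: cusp.

Compute partial derivatives:
  f_x = -6*x**2 - 2*x*y - 26*x - 2*y**2 - 8*y - 30.
  f_y = -x**2 - 4*x*y - 8*x + 3*y**2 - 7.
Scan x_0 ∈ {−4, ..., 4}. For each x_0, f_y(x_0, y) is a polynomial in y; find its integer roots y ∈ {−4, ..., 4}, then test f_x and f at those candidates.
  x = -4: f_y(-4, y) = 3*y**2 + 16*y + 9; no integer root y with |y| ≤ 4.
  x = -3: f_y(-3, y) = 3*y**2 + 12*y + 8; no integer root y with |y| ≤ 4.
  x = -2: f_y(-2, y) = 3*y**2 + 8*y + 5; vanishes at y ∈ {-1}. (-2, -1): f_x = 0, f = 0 — SINGULAR.
  x = -1: f_y(-1, y) = 3*y**2 + 4*y; vanishes at y ∈ {0}. (-1, 0): f_x = -10 ≠ 0.
  x = 0: f_y(0, y) = 3*y**2 - 7; no integer root y with |y| ≤ 4.
  x = 1: f_y(1, y) = 3*y**2 - 4*y - 16; no integer root y with |y| ≤ 4.
  x = 2: f_y(2, y) = 3*y**2 - 8*y - 27; no integer root y with |y| ≤ 4.
  x = 3: f_y(3, y) = 3*y**2 - 12*y - 40; no integer root y with |y| ≤ 4.
  x = 4: f_y(4, y) = 3*y**2 - 16*y - 55; no integer root y with |y| ≤ 4.
Only singular point on the grid: (-2, -1).
Classify: substitute x = -2 + u, y = -1 + v and expand: f = -2*u**3 - u**2*v - 2*u*v**2 + v**3 + v**2.
No constant or linear terms (consistent with a singular point). Quadratic part: v**2. Cubic part: -2*u**3 - u**2*v - 2*u*v**2 + v**3.
The quadratic part v**2 is a perfect square, so there is a single (double) tangent line v = 0, i.e. y = -1. Restricting the cubic part to that line (v = 0) leaves -2*u**3 ≠ 0, so f is not divisible by v and the branch is v² ≈ 2*u**3 to lowest order — this is a cusp.
Classification: cusp.


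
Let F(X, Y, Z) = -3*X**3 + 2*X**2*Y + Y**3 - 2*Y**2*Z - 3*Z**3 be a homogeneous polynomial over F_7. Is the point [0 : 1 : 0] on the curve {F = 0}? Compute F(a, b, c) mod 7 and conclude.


F(0,1,0) ≡ 1 (mod 7); P is NOT on the curve.

Evaluate F(0, 1, 0) term-by-term (mod 7).
  -3*X**3 ↦ -3·0·1·1 = 0
  2*X**2*Y ↦ 2·0·1·1 = 0
  Y**3 ↦ 1·1·1·1 = 1
  -2*Y**2*Z ↦ -2·1·1·0 = 0
  -3*Z**3 ↦ -3·1·1·0 = 0
Sum: F(0, 1, 0) = (0) + (0) + (1) + (0) + (0) = 1.
Reducing mod 7: 1 ≡ 1 (mod 7).
Since F(a, b, c) ≡ 1 ≠ 0 (mod 7), P does NOT lie on the curve.


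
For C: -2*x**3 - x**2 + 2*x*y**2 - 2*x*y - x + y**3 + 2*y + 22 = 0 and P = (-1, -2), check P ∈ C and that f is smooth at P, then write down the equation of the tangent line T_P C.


Tangent line at P: 7*x + 24*y + 55 = 0.

Step 1: f(-1, -2) = 0, so P lies on C.
Step 2: partial derivatives
  f_x(x, y) = -6*x**2 - 2*x + 2*y**2 - 2*y - 1, f_y(x, y) = 4*x*y - 2*x + 3*y**2 + 2.
  f_x(P) = 7, f_y(P) = 24 (gradient nonzero, so P is smooth).
Step 3: tangent line at P: 7·(x − -1) + 24·(y − -2) = 0.
Expanding: 7*x + 24*y + 55 = 0.


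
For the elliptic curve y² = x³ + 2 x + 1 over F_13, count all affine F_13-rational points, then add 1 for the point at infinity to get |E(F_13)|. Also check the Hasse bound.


Affine points = {(0, 1), (0, 12), (1, 2), (1, 11), (2, 0), (8, 3), (8, 10)}; affine count = 7; |E(F_13)| = 8.

Discriminant check: Δ ∝ 4a³ + 27b² = 4·2³ + 27·1² = 4·8 + 27·1 ≡ 7 (mod 13). Nonzero ⇒ E is nonsingular.
For each x ∈ F_13, compute rhs = x³ + 2·x + 1 mod 13, then count y ∈ F_13 with y² ≡ rhs.
  x = 0: rhs = 1, matching y values: 1, 12 (2 points).
  x = 1: rhs = 4, matching y values: 2, 11 (2 points).
  x = 2: rhs = 0, matching y values: 0 (1 points).
  x = 3: rhs = 8, matching y values: none (0 points).
  x = 4: rhs = 8, matching y values: none (0 points).
  x = 5: rhs = 6, matching y values: none (0 points).
  x = 6: rhs = 8, matching y values: none (0 points).
  x = 7: rhs = 7, matching y values: none (0 points).
  x = 8: rhs = 9, matching y values: 3, 10 (2 points).
  x = 9: rhs = 7, matching y values: none (0 points).
  x = 10: rhs = 7, matching y values: none (0 points).
  x = 11: rhs = 2, matching y values: none (0 points).
  x = 12: rhs = 11, matching y values: none (0 points).
Total affine count: 7.
Full point count |E(F_13)| = 7 + 1 = 8.
Hasse bound: |8 − (13+1)| = |-6| = 6 ≤ 2√13 ≈ 7.2111 ✓.


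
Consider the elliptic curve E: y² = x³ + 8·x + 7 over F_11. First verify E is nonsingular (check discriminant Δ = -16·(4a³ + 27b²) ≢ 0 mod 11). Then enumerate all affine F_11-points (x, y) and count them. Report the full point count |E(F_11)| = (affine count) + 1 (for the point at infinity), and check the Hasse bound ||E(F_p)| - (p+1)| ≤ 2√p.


Affine points = {(1, 4), (1, 7), (2, 3), (2, 8), (3, 5), (3, 6), (4, 2), (4, 9), (8, 0), (9, 4), (9, 7), (10, 3), (10, 8)}; affine count = 13; |E(F_11)| = 14.

Discriminant check: Δ ∝ 4a³ + 27b² = 4·8³ + 27·7² = 4·512 + 27·49 ≡ 5 (mod 11). Nonzero ⇒ E is nonsingular.
For each x ∈ F_11, compute rhs = x³ + 8·x + 7 mod 11, then count y ∈ F_11 with y² ≡ rhs.
  x = 0: rhs = 7, matching y values: none (0 points).
  x = 1: rhs = 5, matching y values: 4, 7 (2 points).
  x = 2: rhs = 9, matching y values: 3, 8 (2 points).
  x = 3: rhs = 3, matching y values: 5, 6 (2 points).
  x = 4: rhs = 4, matching y values: 2, 9 (2 points).
  x = 5: rhs = 7, matching y values: none (0 points).
  x = 6: rhs = 7, matching y values: none (0 points).
  x = 7: rhs = 10, matching y values: none (0 points).
  x = 8: rhs = 0, matching y values: 0 (1 points).
  x = 9: rhs = 5, matching y values: 4, 7 (2 points).
  x = 10: rhs = 9, matching y values: 3, 8 (2 points).
Total affine count: 13.
Full point count |E(F_11)| = 13 + 1 = 14.
Hasse bound: |14 − (11+1)| = |2| = 2 ≤ 2√11 ≈ 6.6332 ✓.
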